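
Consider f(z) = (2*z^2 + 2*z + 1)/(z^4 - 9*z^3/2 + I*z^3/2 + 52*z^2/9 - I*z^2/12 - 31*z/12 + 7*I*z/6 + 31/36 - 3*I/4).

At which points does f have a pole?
{-I/2, 1/2 + I/3, 1 + 2*I/3, 3 - I}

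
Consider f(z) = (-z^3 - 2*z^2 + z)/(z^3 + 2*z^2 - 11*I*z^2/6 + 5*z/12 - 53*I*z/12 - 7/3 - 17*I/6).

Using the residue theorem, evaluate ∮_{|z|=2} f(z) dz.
By the residue theorem, ∮_C f(z) dz = 2πi · (sum of the residues of f at the poles inside |z| = 2).

The denominator factors as (z + 3/2 + 2*I/3)*(z + 1 - I)*(z - 1/2 - 3*I/2), so the singularities of f are simple poles at z = -3/2 - 2*I/3, z = -1 + I, z = 1/2 + 3*I/2.
  |-3/2 - 2*I/3|² = 97/36 < 4 = 2², so this pole is inside the contour.
  |-1 + I|² = 2 < 4 = 2², so this pole is inside the contour.
  |1/2 + 3*I/2|² = 5/2 < 4 = 2², so this pole is inside the contour.

With P(z) = -z^3 - 2*z^2 + z and Q(z) = z^3 + 2*z^2 - 11*I*z^2/6 + 5*z/12 - 53*I*z/12 - 7/3 - 17*I/6, each pole is simple, so Res(f, z₀) = P(z₀)/Q'(z₀) with Q'(z) = 3*z^2 + 4*z - 11*I*z/3 + 5/12 - 53*I/12.
  Res(f, -3/2 - 2*I/3) = P(-3/2 - 2*I/3)/Q'(-3/2 - 2*I/3) = (-269/72 - 25*I/54)/(-47/18 + 53*I/12) = 9993/34117 + 137713*I/204702
  Res(f, -1 + I) = P(-1 + I)/Q'(-1 + I) = (-3 + 3*I)/(1/12 - 11*I/4) = -612/545 - 576*I/545
  Res(f, 1/2 + 3*I/2) = P(1/2 + 3*I/2)/Q'(1/2 + 3*I/2) = (31/4 + 3*I/4)/(23/12 + 17*I/4) = 1299/1565 - 2268*I/1565

Sum of residues inside C: -11*I/6
∮_C f(z) dz = 2πi · (-11*I/6) = 11*pi/3

Final answer: 11*pi/3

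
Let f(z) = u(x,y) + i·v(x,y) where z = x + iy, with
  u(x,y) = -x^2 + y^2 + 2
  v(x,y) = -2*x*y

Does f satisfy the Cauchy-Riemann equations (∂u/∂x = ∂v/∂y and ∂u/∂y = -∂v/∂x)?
∂u/∂x = -2*x
∂v/∂y = -2*x
∂u/∂y = 2*y
∂v/∂x = -2*y
∂u/∂x = ∂v/∂y and ∂u/∂y = -∂v/∂x hold identically; f is analytic.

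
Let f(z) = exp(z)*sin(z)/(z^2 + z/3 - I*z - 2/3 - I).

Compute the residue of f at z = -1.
Write f(z) = P(z)/Q(z) with P(z) = exp(z)*sin(z) and Q(z) = z^2 + z/3 - I*z - 2/3 - I.
The denominator factors as Q(z) = (z - 2/3 - I)*(z + 1), so z = -1 is a simple zero of Q and P is analytic there; z = -1 is therefore a simple pole and
  Res(f, z₀) = P(z₀)/Q'(z₀).

Q'(z) = 2*z + 1/3 - I, so Q'(-1) = -5/3 - I.
P(-1) = -exp(-1)*sin(1).

Res(f, -1) = (-exp(-1)*sin(1))/(-5/3 - I) = (15/34 - 9*I/34)*exp(-1)*sin(1)

Final answer: (15/34 - 9*I/34)*exp(-1)*sin(1)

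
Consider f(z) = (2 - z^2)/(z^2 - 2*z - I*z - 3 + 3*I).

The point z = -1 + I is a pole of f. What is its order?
1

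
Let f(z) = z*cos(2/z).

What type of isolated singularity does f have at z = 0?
Let u = z. Then
  cos(2/u) = Σ_{k≥0} (-1)^k (2)^(2k)/((2k)!·u^(2k)) = 1 - 2/u^2 + 2/(3*u^4) + ...
which has infinitely many negative powers of u, so cos(2/z) has an essential singularity at z = 0.
The extra factor z is a nonzero polynomial; if the product had at most a pole at z = 0, dividing by that polynomial would leave cos(2/z) with at most a pole too — contradiction. (Equivalently, the product's Laurent series still has infinitely many negative powers.)
So the singularity is essential.

Final answer: essential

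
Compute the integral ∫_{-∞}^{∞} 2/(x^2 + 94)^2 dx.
sqrt(94)*pi/8836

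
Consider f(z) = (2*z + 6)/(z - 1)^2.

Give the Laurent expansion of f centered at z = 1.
Put w = z - (1), i.e. z = w + 1. The denominator is w^2, so it suffices to rewrite the numerator in powers of w.

P(z) = 2*z + 6
P(w + 1) = 8 + 2*w

Dividing each term by w^2:
  f = 8/w^2 + 2/w

Substituting back w = z - 1:
  f(z) = 8/(z - 1)^2 + 2/(z - 1)

The series is finite because the numerator is a polynomial; the negative powers form the principal part, and the coefficient of 1/(z - 1) gives Res(f, 1) = 2.

Final answer: 8/(z - 1)^2 + 2/(z - 1)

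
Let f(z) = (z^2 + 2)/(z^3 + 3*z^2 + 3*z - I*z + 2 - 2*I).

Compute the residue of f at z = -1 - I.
-4/5 - 2*I/5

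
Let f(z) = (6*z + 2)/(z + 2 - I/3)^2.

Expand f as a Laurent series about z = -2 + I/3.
(-10 + 2*I)/(z + 2 - I/3)^2 + 6/(z + 2 - I/3)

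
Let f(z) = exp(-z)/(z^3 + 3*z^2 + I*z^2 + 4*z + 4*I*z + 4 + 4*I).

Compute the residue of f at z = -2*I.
(-1/20 + I/10)*exp(2*I)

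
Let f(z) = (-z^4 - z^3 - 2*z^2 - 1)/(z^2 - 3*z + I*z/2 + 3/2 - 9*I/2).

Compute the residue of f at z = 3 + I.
Write f(z) = P(z)/Q(z) with P(z) = -z^4 - z^3 - 2*z^2 - 1 and Q(z) = z^2 - 3*z + I*z/2 + 3/2 - 9*I/2.
The denominator factors as Q(z) = (z + 3*I/2)*(z - 3 - I), so z = 3 + I is a simple zero of Q and P is analytic there; z = 3 + I is therefore a simple pole and
  Res(f, z₀) = P(z₀)/Q'(z₀).

Q'(z) = 2*z - 3 + I/2, so Q'(3 + I) = 3 + 5*I/2.
P(3 + I) = -63 - 134*I.

Res(f, 3 + I) = (-63 - 134*I)/(3 + 5*I/2) = -2096/61 - 978*I/61

Final answer: -2096/61 - 978*I/61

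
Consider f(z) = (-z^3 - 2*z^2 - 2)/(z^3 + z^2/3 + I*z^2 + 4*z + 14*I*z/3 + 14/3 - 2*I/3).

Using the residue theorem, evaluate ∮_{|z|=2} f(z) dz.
pi*(29/20 - 47*I/60)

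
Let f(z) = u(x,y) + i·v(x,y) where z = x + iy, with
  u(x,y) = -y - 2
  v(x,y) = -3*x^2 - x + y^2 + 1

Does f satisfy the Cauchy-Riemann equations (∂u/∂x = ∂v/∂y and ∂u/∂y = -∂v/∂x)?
∂u/∂x = 0
∂v/∂y = 2*y
∂u/∂y = -1
∂v/∂x = -6*x - 1
∂u/∂x ≠ ∂v/∂y and ∂u/∂y ≠ -∂v/∂x; the Cauchy-Riemann equations are not satisfied, so f is not analytic.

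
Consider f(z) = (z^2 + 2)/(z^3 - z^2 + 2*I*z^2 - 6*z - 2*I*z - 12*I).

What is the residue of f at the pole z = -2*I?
Write f(z) = P(z)/Q(z) with P(z) = z^2 + 2 and Q(z) = z^3 - z^2 + 2*I*z^2 - 6*z - 2*I*z - 12*I.
The denominator factors as Q(z) = (z + 2)*(z - 3)*(z + 2*I), so z = -2*I is a simple zero of Q and P is analytic there; z = -2*I is therefore a simple pole and
  Res(f, z₀) = P(z₀)/Q'(z₀).

Q'(z) = 3*z^2 - 2*z + 4*I*z - 6 - 2*I, so Q'(-2*I) = -10 + 2*I.
P(-2*I) = -2.

Res(f, -2*I) = (-2)/(-10 + 2*I) = 5/26 + I/26

Final answer: 5/26 + I/26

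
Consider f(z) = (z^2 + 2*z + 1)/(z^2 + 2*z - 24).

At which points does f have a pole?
The singularities of f are the zeros of the denominator. Factoring,
  z^2 + 2*z - 24 = (z + 6)*(z - 4)
so the candidates are z = -6, z = 4.

Check the numerator P(z) = z^2 + 2*z + 1 at each one:
  P(-6) = 25 ≠ 0, so z = -6 is a (simple) pole.
  P(4) = 25 ≠ 0, so z = 4 is a (simple) pole.

Poles of f: {-6, 4}

Final answer: {-6, 4}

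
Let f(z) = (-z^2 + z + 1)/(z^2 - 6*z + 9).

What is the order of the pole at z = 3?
Factor the denominator:
  z^2 - 6*z + 9 = (z - 3)^2

The numerator P(z) = -z^2 + z + 1 has P(3) = -5 ≠ 0, so no factor of (z - 3) cancels.
Near z = 3 we can therefore write f(z) = g(z)/(z - 3)^2 with g analytic at 3 and g(3) ≠ 0 (g is just the numerator).

Hence z = 3 is a pole of order 2.

Final answer: 2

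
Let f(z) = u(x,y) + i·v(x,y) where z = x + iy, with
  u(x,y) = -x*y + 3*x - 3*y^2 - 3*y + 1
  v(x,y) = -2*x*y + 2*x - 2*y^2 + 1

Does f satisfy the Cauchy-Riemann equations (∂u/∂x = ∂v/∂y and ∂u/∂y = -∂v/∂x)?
∂u/∂x = 3 - y
∂v/∂y = -2*x - 4*y
∂u/∂y = -x - 6*y - 3
∂v/∂x = 2 - 2*y
∂u/∂x ≠ ∂v/∂y and ∂u/∂y ≠ -∂v/∂x; the Cauchy-Riemann equations are not satisfied, so f is not analytic.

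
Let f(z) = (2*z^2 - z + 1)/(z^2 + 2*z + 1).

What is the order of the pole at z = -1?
Factor the denominator:
  z^2 + 2*z + 1 = (z + 1)^2

The numerator P(z) = 2*z^2 - z + 1 has P(-1) = 4 ≠ 0, so no factor of (z + 1) cancels.
Near z = -1 we can therefore write f(z) = g(z)/(z + 1)^2 with g analytic at -1 and g(-1) ≠ 0 (g is just the numerator).

Hence z = -1 is a pole of order 2.

Final answer: 2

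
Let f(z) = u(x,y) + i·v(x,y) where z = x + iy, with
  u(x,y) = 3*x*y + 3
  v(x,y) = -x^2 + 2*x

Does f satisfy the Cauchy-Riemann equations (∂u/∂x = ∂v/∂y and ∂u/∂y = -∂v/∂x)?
∂u/∂x = 3*y
∂v/∂y = 0
∂u/∂y = 3*x
∂v/∂x = 2 - 2*x
∂u/∂x ≠ ∂v/∂y and ∂u/∂y ≠ -∂v/∂x; the Cauchy-Riemann equations are not satisfied, so f is not analytic.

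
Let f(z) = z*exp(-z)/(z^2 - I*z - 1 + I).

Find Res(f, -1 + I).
Write f(z) = P(z)/Q(z) with P(z) = z*exp(-z) and Q(z) = z^2 - I*z - 1 + I.
The denominator factors as Q(z) = (z - 1)*(z + 1 - I), so z = -1 + I is a simple zero of Q and P is analytic there; z = -1 + I is therefore a simple pole and
  Res(f, z₀) = P(z₀)/Q'(z₀).

Q'(z) = 2*z - I, so Q'(-1 + I) = -2 + I.
P(-1 + I) = (-1 + I)*exp(1 - I).

Res(f, -1 + I) = ((-1 + I)*exp(1 - I))/(-2 + I) = (3/5 - I/5)*exp(1 - I)

Final answer: (3/5 - I/5)*exp(1 - I)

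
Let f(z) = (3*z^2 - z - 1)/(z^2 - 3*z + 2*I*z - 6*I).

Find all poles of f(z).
{-2*I, 3}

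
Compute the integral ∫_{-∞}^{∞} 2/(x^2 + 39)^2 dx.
Let f(z) = 2/(z^2 + 39)^2. The denominator has no real zeros and deg Q - deg P = 4 ≥ 2, so the integral of f over the upper semicircle |z| = R tends to 0 as R → ∞. Closing the contour in the upper half-plane,
  ∫_{-∞}^{∞} f(x) dx = 2πi · Σ Res(f, z_k)  over the poles with Im z_k > 0.

Zeros of the denominator: z^2 + 39 = 0 gives z = ±sqrt(39)*I.
Upper half-plane: z = sqrt(39)*I (a pole of order 2).

Write f(z) = g(z)/(z - sqrt(39)*I)^2 with g(z) = 2/(z + sqrt(39)*I)^2. For a double pole, Res(f, z₀) = g'(z₀):
  g'(z) = -4/(z + sqrt(39)*I)^3
  Res(f, sqrt(39)*I) = g'(sqrt(39)*I) = -sqrt(39)*I/3042

∫_{-∞}^{∞} f(x) dx = 2πi · (-sqrt(39)*I/3042) = sqrt(39)*pi/1521

Final answer: sqrt(39)*pi/1521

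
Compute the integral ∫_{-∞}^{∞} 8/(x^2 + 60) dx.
Let f(z) = 8/(z^2 + 60). The denominator has no real zeros and deg Q - deg P = 2 ≥ 2, so the integral of f over the upper semicircle |z| = R tends to 0 as R → ∞. Closing the contour in the upper half-plane,
  ∫_{-∞}^{∞} f(x) dx = 2πi · Σ Res(f, z_k)  over the poles with Im z_k > 0.

Zeros of the denominator: z^2 + 60 = 0 gives z = ±2*sqrt(15)*I.
Upper half-plane: z = 2*sqrt(15)*I (simple).

Each pole is a simple zero of Q(z) = z^2 + 60, so Res(f, z₀) = P(z₀)/Q'(z₀) with P(z) = 8, Q'(z) = 2*z:
  Res(f, 2*sqrt(15)*I) = (8)/(4*sqrt(15)*I) = -2*sqrt(15)*I/15

∫_{-∞}^{∞} f(x) dx = 2πi · (-2*sqrt(15)*I/15) = 4*sqrt(15)*pi/15

Final answer: 4*sqrt(15)*pi/15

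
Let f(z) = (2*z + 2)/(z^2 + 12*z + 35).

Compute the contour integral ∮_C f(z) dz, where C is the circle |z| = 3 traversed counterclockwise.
By the residue theorem, ∮_C f(z) dz = 2πi · (sum of the residues of f at the poles inside |z| = 3).

The denominator factors as (z + 7)*(z + 5), so the singularities of f are simple poles at z = -7, z = -5.
  |-7|² = 49 > 9 = 3², so this pole is outside the contour.
  |-5|² = 25 > 9 = 3², so this pole is outside the contour.

No pole lies inside the contour, so f is analytic on and inside C and the integral is 0 (Cauchy's theorem).

Final answer: 0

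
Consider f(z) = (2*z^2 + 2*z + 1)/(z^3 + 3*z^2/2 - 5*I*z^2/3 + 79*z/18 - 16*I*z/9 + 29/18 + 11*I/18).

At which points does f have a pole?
The singularities of f are the zeros of the denominator. Factoring,
  z^3 + 3*z^2/2 - 5*I*z^2/3 + 79*z/18 - 16*I*z/9 + 29/18 + 11*I/18 = (z + 2/3 + I)*(z + 1/2 - 3*I)*(z + 1/3 + I/3)
so the candidates are z = -2/3 - I, z = -1/2 + 3*I, z = -1/3 - I/3.

Check the numerator P(z) = 2*z^2 + 2*z + 1 at each one:
  P(-2/3 - I) = -13/9 + 2*I/3 ≠ 0, so z = -2/3 - I is a (simple) pole.
  P(-1/2 + 3*I) = -35/2 ≠ 0, so z = -1/2 + 3*I is a (simple) pole.
  P(-1/3 - I/3) = 1/3 - 2*I/9 ≠ 0, so z = -1/3 - I/3 is a (simple) pole.

Poles of f: {-2/3 - I, -1/2 + 3*I, -1/3 - I/3}

Final answer: {-2/3 - I, -1/2 + 3*I, -1/3 - I/3}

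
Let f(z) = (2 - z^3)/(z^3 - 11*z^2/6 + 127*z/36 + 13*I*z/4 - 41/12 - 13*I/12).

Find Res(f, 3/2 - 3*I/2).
Write f(z) = P(z)/Q(z) with P(z) = 2 - z^3 and Q(z) = z^3 - 11*z^2/6 + 127*z/36 + 13*I*z/4 - 41/12 - 13*I/12.
The denominator factors as Q(z) = (z + 1/3 - 2*I)*(z - 3/2 + 3*I/2)*(z - 2/3 + I/2), so z = 3/2 - 3*I/2 is a simple zero of Q and P is analytic there; z = 3/2 - 3*I/2 is therefore a simple pole and
  Res(f, z₀) = P(z₀)/Q'(z₀).

Q'(z) = 3*z^2 - 11*z/3 + 127/36 + 13*I/4, so Q'(3/2 - 3*I/2) = -71/36 - 19*I/4.
P(3/2 - 3*I/2) = 35/4 + 27*I/4.

Res(f, 3/2 - 3*I/2) = (35/4 + 27*I/4)/(-71/36 - 19*I/4) = -31959/17141 + 18306*I/17141

Final answer: -31959/17141 + 18306*I/17141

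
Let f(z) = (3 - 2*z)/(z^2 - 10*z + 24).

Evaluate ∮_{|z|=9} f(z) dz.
By the residue theorem, ∮_C f(z) dz = 2πi · (sum of the residues of f at the poles inside |z| = 9).

The denominator factors as (z - 6)*(z - 4), so the singularities of f are simple poles at z = 6, z = 4.
  |6|² = 36 < 81 = 9², so this pole is inside the contour.
  |4|² = 16 < 81 = 9², so this pole is inside the contour.

With P(z) = 3 - 2*z and Q(z) = z^2 - 10*z + 24, each pole is simple, so Res(f, z₀) = P(z₀)/Q'(z₀) with Q'(z) = 2*z - 10.
  Res(f, 6) = P(6)/Q'(6) = (-9)/(2) = -9/2
  Res(f, 4) = P(4)/Q'(4) = (-5)/(-2) = 5/2

Sum of residues inside C: -2
∮_C f(z) dz = 2πi · (-2) = -4*I*pi

Final answer: -4*I*pi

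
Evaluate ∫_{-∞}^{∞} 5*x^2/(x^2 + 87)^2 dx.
Let f(z) = 5*z^2/(z^2 + 87)^2. The denominator has no real zeros and deg Q - deg P = 2 ≥ 2, so the integral of f over the upper semicircle |z| = R tends to 0 as R → ∞. Closing the contour in the upper half-plane,
  ∫_{-∞}^{∞} f(x) dx = 2πi · Σ Res(f, z_k)  over the poles with Im z_k > 0.

Zeros of the denominator: z^2 + 87 = 0 gives z = ±sqrt(87)*I.
Upper half-plane: z = sqrt(87)*I (a pole of order 2).

Write f(z) = g(z)/(z - sqrt(87)*I)^2 with g(z) = 5*z^2/(z + sqrt(87)*I)^2. For a double pole, Res(f, z₀) = g'(z₀):
  g'(z) = 10*sqrt(87)*I*z/(z + sqrt(87)*I)^3
  Res(f, sqrt(87)*I) = g'(sqrt(87)*I) = -5*sqrt(87)*I/348

∫_{-∞}^{∞} f(x) dx = 2πi · (-5*sqrt(87)*I/348) = 5*sqrt(87)*pi/174

Final answer: 5*sqrt(87)*pi/174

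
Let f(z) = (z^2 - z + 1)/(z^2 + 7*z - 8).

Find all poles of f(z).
{-8, 1}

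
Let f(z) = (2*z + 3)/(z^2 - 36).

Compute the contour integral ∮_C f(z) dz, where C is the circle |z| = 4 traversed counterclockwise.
By the residue theorem, ∮_C f(z) dz = 2πi · (sum of the residues of f at the poles inside |z| = 4).

The denominator factors as (z - 6)*(z + 6), so the singularities of f are simple poles at z = 6, z = -6.
  |6|² = 36 > 16 = 4², so this pole is outside the contour.
  |-6|² = 36 > 16 = 4², so this pole is outside the contour.

No pole lies inside the contour, so f is analytic on and inside C and the integral is 0 (Cauchy's theorem).

Final answer: 0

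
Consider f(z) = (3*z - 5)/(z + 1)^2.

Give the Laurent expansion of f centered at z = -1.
Put w = z - (-1), i.e. z = w - 1. The denominator is w^2, so it suffices to rewrite the numerator in powers of w.

P(z) = 3*z - 5
P(w - 1) = -8 + 3*w

Dividing each term by w^2:
  f = -8/w^2 + 3/w

Substituting back w = z + 1:
  f(z) = -8/(z + 1)^2 + 3/(z + 1)

The series is finite because the numerator is a polynomial; the negative powers form the principal part, and the coefficient of 1/(z + 1) gives Res(f, -1) = 3.

Final answer: -8/(z + 1)^2 + 3/(z + 1)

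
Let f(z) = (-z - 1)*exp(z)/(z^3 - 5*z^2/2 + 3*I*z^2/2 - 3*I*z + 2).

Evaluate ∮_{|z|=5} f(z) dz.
By the residue theorem, ∮_C f(z) dz = 2πi · (sum of the residues of f at the poles inside |z| = 5).

The denominator factors as (z + 1/2 + I/2)*(z - 1 + I)*(z - 2), so the singularities of f are simple poles at z = -1/2 - I/2, z = 1 - I, z = 2.
  |-1/2 - I/2|² = 1/2 < 25 = 5², so this pole is inside the contour.
  |1 - I|² = 2 < 25 = 5², so this pole is inside the contour.
  |2|² = 4 < 25 = 5², so this pole is inside the contour.

With P(z) = (-z - 1)*exp(z) and Q(z) = z^3 - 5*z^2/2 + 3*I*z^2/2 - 3*I*z + 2, each pole is simple, so Res(f, z₀) = P(z₀)/Q'(z₀) with Q'(z) = 3*z^2 - 5*z + 3*I*z - 3*I.
  Res(f, -1/2 - I/2) = P(-1/2 - I/2)/Q'(-1/2 - I/2) = ((-1/2 + I/2)*exp(-1/2 - I/2))/(4 - I/2) = (-9/65 + 7*I/65)*exp(-1/2 - I/2)
  Res(f, 1 - I) = P(1 - I)/Q'(1 - I) = ((-2 + I)*exp(1 - I))/(-2 - I) = (3/5 - 4*I/5)*exp(1 - I)
  Res(f, 2) = P(2)/Q'(2) = (-3*exp(2))/(2 + 3*I) = (-6/13 + 9*I/13)*exp(2)

Sum of residues inside C: (3/5 - 4*I/5)*exp(1 - I) + (-9/65 + 7*I/65)*exp(-1/2 - I/2) + (-6/13 + 9*I/13)*exp(2)
∮_C f(z) dz = 2πi · ((3/5 - 4*I/5)*exp(1 - I) + (-9/65 + 7*I/65)*exp(-1/2 - I/2) + (-6/13 + 9*I/13)*exp(2)) = pi*(-18/13 - 12*I/13)*exp(2) + pi*(8/5 + 6*I/5)*exp(1 - I) + pi*(-14/65 - 18*I/65)*exp(-1/2 - I/2)

Final answer: pi*(-18/13 - 12*I/13)*exp(2) + pi*(8/5 + 6*I/5)*exp(1 - I) + pi*(-14/65 - 18*I/65)*exp(-1/2 - I/2)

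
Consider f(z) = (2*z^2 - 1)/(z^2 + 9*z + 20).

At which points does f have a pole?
The singularities of f are the zeros of the denominator. Factoring,
  z^2 + 9*z + 20 = (z + 4)*(z + 5)
so the candidates are z = -4, z = -5.

Check the numerator P(z) = 2*z^2 - 1 at each one:
  P(-4) = 31 ≠ 0, so z = -4 is a (simple) pole.
  P(-5) = 49 ≠ 0, so z = -5 is a (simple) pole.

Poles of f: {-5, -4}

Final answer: {-5, -4}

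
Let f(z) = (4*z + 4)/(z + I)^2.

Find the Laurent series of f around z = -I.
Put w = z - (-I), i.e. z = w - I. The denominator is w^2, so it suffices to rewrite the numerator in powers of w.

P(z) = 4*z + 4
P(w - I) = 4 - 4*I + 4*w

Dividing each term by w^2:
  f = (4 - 4*I)/w^2 + 4/w

Substituting back w = z + I:
  f(z) = (4 - 4*I)/(z + I)^2 + 4/(z + I)

The series is finite because the numerator is a polynomial; the negative powers form the principal part, and the coefficient of 1/(z + I) gives Res(f, -I) = 4.

Final answer: (4 - 4*I)/(z + I)^2 + 4/(z + I)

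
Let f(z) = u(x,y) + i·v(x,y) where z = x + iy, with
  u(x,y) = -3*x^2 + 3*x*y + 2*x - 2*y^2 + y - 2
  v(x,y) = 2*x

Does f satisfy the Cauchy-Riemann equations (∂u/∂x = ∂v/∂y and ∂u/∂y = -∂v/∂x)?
∂u/∂x = -6*x + 3*y + 2
∂v/∂y = 0
∂u/∂y = 3*x - 4*y + 1
∂v/∂x = 2
∂u/∂x ≠ ∂v/∂y and ∂u/∂y ≠ -∂v/∂x; the Cauchy-Riemann equations are not satisfied, so f is not analytic.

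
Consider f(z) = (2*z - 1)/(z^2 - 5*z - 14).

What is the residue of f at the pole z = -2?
Write f(z) = P(z)/Q(z) with P(z) = 2*z - 1 and Q(z) = z^2 - 5*z - 14.
The denominator factors as Q(z) = (z + 2)*(z - 7), so z = -2 is a simple zero of Q and P is analytic there; z = -2 is therefore a simple pole and
  Res(f, z₀) = P(z₀)/Q'(z₀).

Q'(z) = 2*z - 5, so Q'(-2) = -9.
P(-2) = -5.

Res(f, -2) = (-5)/(-9) = 5/9

Final answer: 5/9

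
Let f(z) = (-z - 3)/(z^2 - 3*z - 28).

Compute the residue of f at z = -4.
Write f(z) = P(z)/Q(z) with P(z) = -z - 3 and Q(z) = z^2 - 3*z - 28.
The denominator factors as Q(z) = (z - 7)*(z + 4), so z = -4 is a simple zero of Q and P is analytic there; z = -4 is therefore a simple pole and
  Res(f, z₀) = P(z₀)/Q'(z₀).

Q'(z) = 2*z - 3, so Q'(-4) = -11.
P(-4) = 1.

Res(f, -4) = (1)/(-11) = -1/11

Final answer: -1/11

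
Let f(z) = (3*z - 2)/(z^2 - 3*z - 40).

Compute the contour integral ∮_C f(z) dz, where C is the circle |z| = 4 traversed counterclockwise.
By the residue theorem, ∮_C f(z) dz = 2πi · (sum of the residues of f at the poles inside |z| = 4).

The denominator factors as (z - 8)*(z + 5), so the singularities of f are simple poles at z = 8, z = -5.
  |8|² = 64 > 16 = 4², so this pole is outside the contour.
  |-5|² = 25 > 16 = 4², so this pole is outside the contour.

No pole lies inside the contour, so f is analytic on and inside C and the integral is 0 (Cauchy's theorem).

Final answer: 0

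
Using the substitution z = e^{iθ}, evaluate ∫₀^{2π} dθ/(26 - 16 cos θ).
Call the integral J. The integrand is 2π-periodic and we integrate over a full period, so shifting θ does not change the value (θ → θ + π flips the sign of the trig term). Hence
  J = ∫₀^{2π} dθ/(26 + 16 cos θ).
Put z = e^{iθ}: then cos θ = (z + 1/z)/2, dθ = dz/(iz), and z runs once counterclockwise around |z| = 1:
  J = ∮_{|z|=1} 1/(26 + 16*(z + 1/z)/2) · dz/(iz) = (2/i) ∮_{|z|=1} dz/(16*z^2 + 52*z + 16).
The roots of 16*z^2 + 52*z + 16 are z = (-26 ± sqrt(26^2 - 16^2))/16, with sqrt(420) = 2*sqrt(105); their product is 1, so only z₊ = -13/8 + sqrt(105)/8 lies inside the unit circle (z₋ = -13/8 - sqrt(105)/8 lies outside).
z₊ is a simple zero of q(z) = 16*z^2 + 52*z + 16, so Res(1/q, z₊) = 1/q'(z₊) with q'(z) = 32*z + 52; and q'(z₊) = 16*(z₊ - z₋) = 4*sqrt(105).
Therefore J = (2/i) · 2πi · 1/(4*sqrt(105)) = 2*pi/(2*sqrt(105)) = sqrt(105)*pi/105

Final answer: sqrt(105)*pi/105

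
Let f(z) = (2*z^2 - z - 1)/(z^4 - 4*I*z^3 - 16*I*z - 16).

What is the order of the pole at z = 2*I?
Factor the denominator:
  z^4 - 4*I*z^3 - 16*I*z - 16 = (z - 2*I)^3*(z + 2*I)

The numerator P(z) = 2*z^2 - z - 1 has P(2*I) = -9 - 2*I ≠ 0, so no factor of (z - 2*I) cancels.
Near z = 2*I we can therefore write f(z) = g(z)/(z - 2*I)^3 with g analytic at 2*I and g(2*I) ≠ 0 (g is the numerator divided by the remaining denominator factors).

Hence z = 2*I is a pole of order 3.

Final answer: 3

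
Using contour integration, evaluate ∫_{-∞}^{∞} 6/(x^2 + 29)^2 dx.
Let f(z) = 6/(z^2 + 29)^2. The denominator has no real zeros and deg Q - deg P = 4 ≥ 2, so the integral of f over the upper semicircle |z| = R tends to 0 as R → ∞. Closing the contour in the upper half-plane,
  ∫_{-∞}^{∞} f(x) dx = 2πi · Σ Res(f, z_k)  over the poles with Im z_k > 0.

Zeros of the denominator: z^2 + 29 = 0 gives z = ±sqrt(29)*I.
Upper half-plane: z = sqrt(29)*I (a pole of order 2).

Write f(z) = g(z)/(z - sqrt(29)*I)^2 with g(z) = 6/(z + sqrt(29)*I)^2. For a double pole, Res(f, z₀) = g'(z₀):
  g'(z) = -12/(z + sqrt(29)*I)^3
  Res(f, sqrt(29)*I) = g'(sqrt(29)*I) = -3*sqrt(29)*I/1682

∫_{-∞}^{∞} f(x) dx = 2πi · (-3*sqrt(29)*I/1682) = 3*sqrt(29)*pi/841

Final answer: 3*sqrt(29)*pi/841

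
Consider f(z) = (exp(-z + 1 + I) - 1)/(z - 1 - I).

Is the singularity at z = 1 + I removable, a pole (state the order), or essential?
Let u = z - 1 - I. The exponent is -z + 1 + I = -u, so
  f = (e^(-u) - 1)/u = ((-u) + (-u)^2/2 + (-u)^3/6 + ...)/u = -1 + (1/2)*u + (-1/6)*u^2 + ...
The Laurent expansion about u = 0 has no negative powers; equivalently lim_{z→1 + I} f(z) = -1 exists and is finite.
So the singularity is removable.

Final answer: removable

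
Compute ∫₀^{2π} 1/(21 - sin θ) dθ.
Call the integral J. The integrand is 2π-periodic and we integrate over a full period, so shifting θ does not change the value (θ → θ + π/2 turns sin θ into cos θ; θ → θ + π flips the sign of the trig term). Hence
  J = ∫₀^{2π} dθ/(21 + cos θ).
Put z = e^{iθ}: then cos θ = (z + 1/z)/2, dθ = dz/(iz), and z runs once counterclockwise around |z| = 1:
  J = ∮_{|z|=1} 1/(21 + (z + 1/z)/2) · dz/(iz) = (2/i) ∮_{|z|=1} dz/(z^2 + 42*z + 1).
The roots of z^2 + 42*z + 1 are z = (-21 ± sqrt(21^2 - 1^2)), with sqrt(440) = 2*sqrt(110); their product is 1, so only z₊ = -21 + 2*sqrt(110) lies inside the unit circle (z₋ = -21 - 2*sqrt(110) lies outside).
z₊ is a simple zero of q(z) = z^2 + 42*z + 1, so Res(1/q, z₊) = 1/q'(z₊) with q'(z) = 2*z + 42; and q'(z₊) = (z₊ - z₋) = 4*sqrt(110).
Therefore J = (2/i) · 2πi · 1/(4*sqrt(110)) = 2*pi/(2*sqrt(110)) = sqrt(110)*pi/110

Final answer: sqrt(110)*pi/110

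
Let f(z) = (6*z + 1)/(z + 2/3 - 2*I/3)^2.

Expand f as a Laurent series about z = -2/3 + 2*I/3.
(-3 + 4*I)/(z + 2/3 - 2*I/3)^2 + 6/(z + 2/3 - 2*I/3)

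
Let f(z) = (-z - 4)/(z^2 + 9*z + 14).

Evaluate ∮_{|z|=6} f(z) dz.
-4*I*pi/5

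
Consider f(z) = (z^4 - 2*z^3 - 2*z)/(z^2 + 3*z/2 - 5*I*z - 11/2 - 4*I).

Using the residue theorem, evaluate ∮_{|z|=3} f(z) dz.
By the residue theorem, ∮_C f(z) dz = 2πi · (sum of the residues of f at the poles inside |z| = 3).

The denominator factors as (z + 1 - 2*I)*(z + 1/2 - 3*I), so the singularities of f are simple poles at z = -1 + 2*I, z = -1/2 + 3*I.
  |-1 + 2*I|² = 5 < 9 = 3², so this pole is inside the contour.
  |-1/2 + 3*I|² = 37/4 > 9 = 3², so this pole is outside the contour.

With P(z) = z^4 - 2*z^3 - 2*z and Q(z) = z^2 + 3*z/2 - 5*I*z - 11/2 - 4*I, each pole is simple, so Res(f, z₀) = P(z₀)/Q'(z₀) with Q'(z) = 2*z + 3/2 - 5*I.
  Res(f, -1 + 2*I) = P(-1 + 2*I)/Q'(-1 + 2*I) = (-27 + 24*I)/(-1/2 - I) = -42/5 - 156*I/5

∮_C f(z) dz = 2πi · (-42/5 - 156*I/5) = pi*(312/5 - 84*I/5)

Final answer: pi*(312/5 - 84*I/5)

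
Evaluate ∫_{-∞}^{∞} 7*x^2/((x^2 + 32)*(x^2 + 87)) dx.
7*pi*(-4*sqrt(2) + sqrt(87))/55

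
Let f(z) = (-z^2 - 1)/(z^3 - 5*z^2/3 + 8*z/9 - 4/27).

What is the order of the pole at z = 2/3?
2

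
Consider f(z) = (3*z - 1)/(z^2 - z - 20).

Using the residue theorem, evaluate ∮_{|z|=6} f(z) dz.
By the residue theorem, ∮_C f(z) dz = 2πi · (sum of the residues of f at the poles inside |z| = 6).

The denominator factors as (z + 4)*(z - 5), so the singularities of f are simple poles at z = -4, z = 5.
  |-4|² = 16 < 36 = 6², so this pole is inside the contour.
  |5|² = 25 < 36 = 6², so this pole is inside the contour.

With P(z) = 3*z - 1 and Q(z) = z^2 - z - 20, each pole is simple, so Res(f, z₀) = P(z₀)/Q'(z₀) with Q'(z) = 2*z - 1.
  Res(f, -4) = P(-4)/Q'(-4) = (-13)/(-9) = 13/9
  Res(f, 5) = P(5)/Q'(5) = (14)/(9) = 14/9

Sum of residues inside C: 3
∮_C f(z) dz = 2πi · (3) = 6*I*pi

Final answer: 6*I*pi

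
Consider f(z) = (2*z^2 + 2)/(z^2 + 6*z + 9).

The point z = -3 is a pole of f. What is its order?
Factor the denominator:
  z^2 + 6*z + 9 = (z + 3)^2

The numerator P(z) = 2*z^2 + 2 has P(-3) = 20 ≠ 0, so no factor of (z + 3) cancels.
Near z = -3 we can therefore write f(z) = g(z)/(z + 3)^2 with g analytic at -3 and g(-3) ≠ 0 (g is just the numerator).

Hence z = -3 is a pole of order 2.

Final answer: 2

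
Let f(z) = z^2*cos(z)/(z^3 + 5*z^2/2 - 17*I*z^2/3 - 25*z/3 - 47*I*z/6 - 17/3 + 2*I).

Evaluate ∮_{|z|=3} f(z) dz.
By the residue theorem, ∮_C f(z) dz = 2πi · (sum of the residues of f at the poles inside |z| = 3).

The denominator factors as (z - 2*I)*(z + 2 - 3*I)*(z + 1/2 - 2*I/3), so the singularities of f are simple poles at z = 2*I, z = -2 + 3*I, z = -1/2 + 2*I/3.
  |2*I|² = 4 < 9 = 3², so this pole is inside the contour.
  |-2 + 3*I|² = 13 > 9 = 3², so this pole is outside the contour.
  |-1/2 + 2*I/3|² = 25/36 < 9 = 3², so this pole is inside the contour.

With P(z) = z^2*cos(z) and Q(z) = z^3 + 5*z^2/2 - 17*I*z^2/3 - 25*z/3 - 47*I*z/6 - 17/3 + 2*I, each pole is simple, so Res(f, z₀) = P(z₀)/Q'(z₀) with Q'(z) = 3*z^2 + 5*z - 34*I*z/3 - 25/3 - 47*I/6.
  Res(f, 2*I) = P(2*I)/Q'(2*I) = (-4*cosh(2))/(7/3 + 13*I/6) = (-336/365 + 312*I/365)*cosh(2)
  Res(f, -1/2 + 2*I/3) = P(-1/2 + 2*I/3)/Q'(-1/2 + 2*I/3) = ((-7/36 - 2*I/3)*cos(1/2 - 2*I/3))/(-139/36 - 5*I/6) = (1693/20221 + 3126*I/20221)*cos(1/2 - 2*I/3)

Sum of residues inside C: (1693/20221 + 3126*I/20221)*cos(1/2 - 2*I/3) + (-336/365 + 312*I/365)*cosh(2)
∮_C f(z) dz = 2πi · ((1693/20221 + 3126*I/20221)*cos(1/2 - 2*I/3) + (-336/365 + 312*I/365)*cosh(2)) = pi*(-624/365 - 672*I/365)*cosh(2) + pi*(-6252/20221 + 3386*I/20221)*cos(1/2 - 2*I/3)

Final answer: pi*(-624/365 - 672*I/365)*cosh(2) + pi*(-6252/20221 + 3386*I/20221)*cos(1/2 - 2*I/3)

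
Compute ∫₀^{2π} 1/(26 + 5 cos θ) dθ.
2*sqrt(651)*pi/651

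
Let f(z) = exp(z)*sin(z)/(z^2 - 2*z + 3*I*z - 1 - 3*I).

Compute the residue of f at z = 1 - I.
Write f(z) = P(z)/Q(z) with P(z) = exp(z)*sin(z) and Q(z) = z^2 - 2*z + 3*I*z - 1 - 3*I.
The denominator factors as Q(z) = (z - 1 + 2*I)*(z - 1 + I), so z = 1 - I is a simple zero of Q and P is analytic there; z = 1 - I is therefore a simple pole and
  Res(f, z₀) = P(z₀)/Q'(z₀).

Q'(z) = 2*z - 2 + 3*I, so Q'(1 - I) = I.
P(1 - I) = exp(1 - I)*sin(1 - I).

Res(f, 1 - I) = (exp(1 - I)*sin(1 - I))/(I) = -I*exp(1 - I)*sin(1 - I)

Final answer: -I*exp(1 - I)*sin(1 - I)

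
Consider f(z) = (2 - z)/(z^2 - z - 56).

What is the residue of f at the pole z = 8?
-2/5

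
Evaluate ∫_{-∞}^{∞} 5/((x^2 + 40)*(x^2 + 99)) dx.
Let f(z) = 5/((z^2 + 40)*(z^2 + 99)). The denominator has no real zeros and deg Q - deg P = 4 ≥ 2, so the integral of f over the upper semicircle |z| = R tends to 0 as R → ∞. Closing the contour in the upper half-plane,
  ∫_{-∞}^{∞} f(x) dx = 2πi · Σ Res(f, z_k)  over the poles with Im z_k > 0.

Zeros of the denominator: z^2 + 99 = 0 gives z = ±3*sqrt(11)*I; z^2 + 40 = 0 gives z = ±2*sqrt(10)*I.
Upper half-plane: z = 2*sqrt(10)*I, z = 3*sqrt(11)*I (simple).

Each pole is a simple zero of Q(z) = z^4 + 139*z^2 + 3960, so Res(f, z₀) = P(z₀)/Q'(z₀) with P(z) = 5, Q'(z) = 4*z^3 + 278*z:
  Res(f, 2*sqrt(10)*I) = (5)/(236*sqrt(10)*I) = -sqrt(10)*I/472
  Res(f, 3*sqrt(11)*I) = (5)/(-354*sqrt(11)*I) = 5*sqrt(11)*I/3894

Sum of residues: I*(-33*sqrt(10) + 20*sqrt(11))/15576
∫_{-∞}^{∞} f(x) dx = 2πi · (I*(-33*sqrt(10) + 20*sqrt(11))/15576) = pi*(-20*sqrt(11) + 33*sqrt(10))/7788

Final answer: pi*(-20*sqrt(11) + 33*sqrt(10))/7788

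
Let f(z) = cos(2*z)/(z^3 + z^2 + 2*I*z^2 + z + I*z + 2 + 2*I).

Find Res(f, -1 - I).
Write f(z) = P(z)/Q(z) with P(z) = cos(2*z) and Q(z) = z^3 + z^2 + 2*I*z^2 + z + I*z + 2 + 2*I.
The denominator factors as Q(z) = (z + 2*I)*(z + 1 + I)*(z - I), so z = -1 - I is a simple zero of Q and P is analytic there; z = -1 - I is therefore a simple pole and
  Res(f, z₀) = P(z₀)/Q'(z₀).

Q'(z) = 3*z^2 + 2*z + 4*I*z + 1 + I, so Q'(-1 - I) = 3 + I.
P(-1 - I) = cos(2 + 2*I).

Res(f, -1 - I) = (cos(2 + 2*I))/(3 + I) = (3/10 - I/10)*cos(2 + 2*I)

Final answer: (3/10 - I/10)*cos(2 + 2*I)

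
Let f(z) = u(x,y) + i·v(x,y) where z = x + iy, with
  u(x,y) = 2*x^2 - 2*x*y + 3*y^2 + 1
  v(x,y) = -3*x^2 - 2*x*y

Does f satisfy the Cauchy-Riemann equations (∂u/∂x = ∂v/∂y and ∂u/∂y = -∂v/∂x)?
∂u/∂x = 4*x - 2*y
∂v/∂y = -2*x
∂u/∂y = -2*x + 6*y
∂v/∂x = -6*x - 2*y
∂u/∂x ≠ ∂v/∂y and ∂u/∂y ≠ -∂v/∂x; the Cauchy-Riemann equations are not satisfied, so f is not analytic.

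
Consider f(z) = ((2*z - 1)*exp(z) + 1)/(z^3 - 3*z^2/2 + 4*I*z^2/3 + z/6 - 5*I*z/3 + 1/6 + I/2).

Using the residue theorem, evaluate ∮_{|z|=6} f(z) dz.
By the residue theorem, ∮_C f(z) dz = 2πi · (sum of the residues of f at the poles inside |z| = 6).

The denominator factors as (z - 1/2)*(z + I)*(z - 1 + I/3), so the singularities of f are simple poles at z = 1/2, z = -I, z = 1 - I/3.
  |1/2|² = 1/4 < 36 = 6², so this pole is inside the contour.
  |-I|² = 1 < 36 = 6², so this pole is inside the contour.
  |1 - I/3|² = 10/9 < 36 = 6², so this pole is inside the contour.

With P(z) = (2*z - 1)*exp(z) + 1 and Q(z) = z^3 - 3*z^2/2 + 4*I*z^2/3 + z/6 - 5*I*z/3 + 1/6 + I/2, each pole is simple, so Res(f, z₀) = P(z₀)/Q'(z₀) with Q'(z) = 3*z^2 - 3*z + 8*I*z/3 + 1/6 - 5*I/3.
  Res(f, 1/2) = P(1/2)/Q'(1/2) = (1)/(-7/12 - I/3) = -84/65 + 48*I/65
  Res(f, -I) = P(-I)/Q'(-I) = (1 + (-1 - 2*I)*exp(-I))/(-1/6 + 4*I/3) = -6/65 - 48*I/65 + (-18/13 + 12*I/13)*exp(-I)
  Res(f, 1 - I/3) = P(1 - I/3)/Q'(1 - I/3) = (1 + (1 - 2*I/3)*exp(1 - I/3))/(13/18) = 18/13 + (18/13 - 12*I/13)*exp(1 - I/3)

Sum of residues inside C: (18/13 - 12*I/13)*exp(1 - I/3) + (-18/13 + 12*I/13)*exp(-I)
∮_C f(z) dz = 2πi · ((18/13 - 12*I/13)*exp(1 - I/3) + (-18/13 + 12*I/13)*exp(-I)) = pi*(-24/13 - 36*I/13)*exp(-I) + pi*(24/13 + 36*I/13)*exp(1 - I/3)

Final answer: pi*(-24/13 - 36*I/13)*exp(-I) + pi*(24/13 + 36*I/13)*exp(1 - I/3)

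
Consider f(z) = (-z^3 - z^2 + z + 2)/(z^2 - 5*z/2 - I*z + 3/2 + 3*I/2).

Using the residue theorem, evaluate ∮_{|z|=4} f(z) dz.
pi*(9 - 21*I/2)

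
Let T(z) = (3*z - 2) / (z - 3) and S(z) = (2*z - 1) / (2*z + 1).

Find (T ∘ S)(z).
(T ∘ S)(z) = T(S(z)) = ((3)*S(z) + (-2))/((1)*S(z) + (-3)). Multiply numerator and denominator by 2*z + 1:
  numerator:   (3)*(2*z - 1) + (-2)*(2*z + 1) = 2*z - 5
  denominator: (1)*(2*z - 1) + (-3)*(2*z + 1) = -4*z - 4
(T ∘ S)(z) = (2*z - 5)/(-4*z - 4) = (-2*z + 5)/(4*z + 4)

Final answer: (-2*z + 5)/(4*z + 4)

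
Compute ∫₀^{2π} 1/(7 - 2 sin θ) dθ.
Call the integral J. The integrand is 2π-periodic and we integrate over a full period, so shifting θ does not change the value (θ → θ + π/2 turns sin θ into cos θ; θ → θ + π flips the sign of the trig term). Hence
  J = ∫₀^{2π} dθ/(7 + 2 cos θ).
Put z = e^{iθ}: then cos θ = (z + 1/z)/2, dθ = dz/(iz), and z runs once counterclockwise around |z| = 1:
  J = ∮_{|z|=1} 1/(7 + 2*(z + 1/z)/2) · dz/(iz) = (2/i) ∮_{|z|=1} dz/(2*z^2 + 14*z + 2).
The roots of 2*z^2 + 14*z + 2 are z = (-7 ± sqrt(7^2 - 2^2))/2, with sqrt(45) = 3*sqrt(5); their product is 1, so only z₊ = -7/2 + 3*sqrt(5)/2 lies inside the unit circle (z₋ = -7/2 - 3*sqrt(5)/2 lies outside).
z₊ is a simple zero of q(z) = 2*z^2 + 14*z + 2, so Res(1/q, z₊) = 1/q'(z₊) with q'(z) = 4*z + 14; and q'(z₊) = 2*(z₊ - z₋) = 6*sqrt(5).
Therefore J = (2/i) · 2πi · 1/(6*sqrt(5)) = 2*pi/(3*sqrt(5)) = 2*sqrt(5)*pi/15

Final answer: 2*sqrt(5)*pi/15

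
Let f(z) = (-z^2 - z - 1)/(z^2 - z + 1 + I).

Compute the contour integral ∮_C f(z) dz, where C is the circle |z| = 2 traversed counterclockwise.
-4*I*pi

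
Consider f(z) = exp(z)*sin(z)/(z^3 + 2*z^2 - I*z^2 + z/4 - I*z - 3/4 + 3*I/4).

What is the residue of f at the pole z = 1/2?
Write f(z) = P(z)/Q(z) with P(z) = exp(z)*sin(z) and Q(z) = z^3 + 2*z^2 - I*z^2 + z/4 - I*z - 3/4 + 3*I/4.
The denominator factors as Q(z) = (z + 3/2)*(z - 1/2)*(z + 1 - I), so z = 1/2 is a simple zero of Q and P is analytic there; z = 1/2 is therefore a simple pole and
  Res(f, z₀) = P(z₀)/Q'(z₀).

Q'(z) = 3*z^2 + 4*z - 2*I*z + 1/4 - I, so Q'(1/2) = 3 - 2*I.
P(1/2) = exp(1/2)*sin(1/2).

Res(f, 1/2) = (exp(1/2)*sin(1/2))/(3 - 2*I) = (3/13 + 2*I/13)*exp(1/2)*sin(1/2)

Final answer: (3/13 + 2*I/13)*exp(1/2)*sin(1/2)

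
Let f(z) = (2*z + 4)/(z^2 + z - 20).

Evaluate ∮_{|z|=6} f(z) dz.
By the residue theorem, ∮_C f(z) dz = 2πi · (sum of the residues of f at the poles inside |z| = 6).

The denominator factors as (z - 4)*(z + 5), so the singularities of f are simple poles at z = 4, z = -5.
  |4|² = 16 < 36 = 6², so this pole is inside the contour.
  |-5|² = 25 < 36 = 6², so this pole is inside the contour.

With P(z) = 2*z + 4 and Q(z) = z^2 + z - 20, each pole is simple, so Res(f, z₀) = P(z₀)/Q'(z₀) with Q'(z) = 2*z + 1.
  Res(f, 4) = P(4)/Q'(4) = (12)/(9) = 4/3
  Res(f, -5) = P(-5)/Q'(-5) = (-6)/(-9) = 2/3

Sum of residues inside C: 2
∮_C f(z) dz = 2πi · (2) = 4*I*pi

Final answer: 4*I*pi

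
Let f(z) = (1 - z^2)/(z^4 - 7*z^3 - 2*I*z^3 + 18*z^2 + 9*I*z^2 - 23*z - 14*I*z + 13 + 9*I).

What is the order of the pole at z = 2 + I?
Factor the denominator:
  z^4 - 7*z^3 - 2*I*z^3 + 18*z^2 + 9*I*z^2 - 23*z - 14*I*z + 13 + 9*I = (z - 2 - I)^3*(z - 1 + I)

The numerator P(z) = 1 - z^2 has P(2 + I) = -2 - 4*I ≠ 0, so no factor of (z - 2 - I) cancels.
Near z = 2 + I we can therefore write f(z) = g(z)/(z - 2 - I)^3 with g analytic at 2 + I and g(2 + I) ≠ 0 (g is the numerator divided by the remaining denominator factors).

Hence z = 2 + I is a pole of order 3.

Final answer: 3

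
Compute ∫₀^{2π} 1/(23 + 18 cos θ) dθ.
Let J = ∫₀^{2π} dθ/(23 + 18 cos θ).
Put z = e^{iθ}: then cos θ = (z + 1/z)/2, dθ = dz/(iz), and z runs once counterclockwise around |z| = 1:
  J = ∮_{|z|=1} 1/(23 + 18*(z + 1/z)/2) · dz/(iz) = (2/i) ∮_{|z|=1} dz/(18*z^2 + 46*z + 18).
The roots of 18*z^2 + 46*z + 18 are z = (-23 ± sqrt(23^2 - 18^2))/18, with sqrt(205) = sqrt(205); their product is 1, so only z₊ = -23/18 + sqrt(205)/18 lies inside the unit circle (z₋ = -23/18 - sqrt(205)/18 lies outside).
z₊ is a simple zero of q(z) = 18*z^2 + 46*z + 18, so Res(1/q, z₊) = 1/q'(z₊) with q'(z) = 36*z + 46; and q'(z₊) = 18*(z₊ - z₋) = 2*sqrt(205).
Therefore J = (2/i) · 2πi · 1/(2*sqrt(205)) = 2*pi/(sqrt(205)) = 2*sqrt(205)*pi/205

Final answer: 2*sqrt(205)*pi/205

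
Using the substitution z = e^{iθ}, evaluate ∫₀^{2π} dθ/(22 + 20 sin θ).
Call the integral J. The integrand is 2π-periodic and we integrate over a full period, so shifting θ does not change the value (θ → θ + π/2 turns sin θ into cos θ). Hence
  J = ∫₀^{2π} dθ/(22 + 20 cos θ).
Put z = e^{iθ}: then cos θ = (z + 1/z)/2, dθ = dz/(iz), and z runs once counterclockwise around |z| = 1:
  J = ∮_{|z|=1} 1/(22 + 20*(z + 1/z)/2) · dz/(iz) = (2/i) ∮_{|z|=1} dz/(20*z^2 + 44*z + 20).
The roots of 20*z^2 + 44*z + 20 are z = (-22 ± sqrt(22^2 - 20^2))/20, with sqrt(84) = 2*sqrt(21); their product is 1, so only z₊ = -11/10 + sqrt(21)/10 lies inside the unit circle (z₋ = -11/10 - sqrt(21)/10 lies outside).
z₊ is a simple zero of q(z) = 20*z^2 + 44*z + 20, so Res(1/q, z₊) = 1/q'(z₊) with q'(z) = 40*z + 44; and q'(z₊) = 20*(z₊ - z₋) = 4*sqrt(21).
Therefore J = (2/i) · 2πi · 1/(4*sqrt(21)) = 2*pi/(2*sqrt(21)) = sqrt(21)*pi/21

Final answer: sqrt(21)*pi/21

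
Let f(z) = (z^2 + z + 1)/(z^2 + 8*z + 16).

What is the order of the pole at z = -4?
2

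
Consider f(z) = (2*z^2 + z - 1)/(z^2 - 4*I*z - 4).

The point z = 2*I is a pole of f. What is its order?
2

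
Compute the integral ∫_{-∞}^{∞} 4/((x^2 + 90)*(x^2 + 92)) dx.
Let f(z) = 4/((z^2 + 90)*(z^2 + 92)). The denominator has no real zeros and deg Q - deg P = 4 ≥ 2, so the integral of f over the upper semicircle |z| = R tends to 0 as R → ∞. Closing the contour in the upper half-plane,
  ∫_{-∞}^{∞} f(x) dx = 2πi · Σ Res(f, z_k)  over the poles with Im z_k > 0.

Zeros of the denominator: z^2 + 92 = 0 gives z = ±2*sqrt(23)*I; z^2 + 90 = 0 gives z = ±3*sqrt(10)*I.
Upper half-plane: z = 3*sqrt(10)*I, z = 2*sqrt(23)*I (simple).

Each pole is a simple zero of Q(z) = z^4 + 182*z^2 + 8280, so Res(f, z₀) = P(z₀)/Q'(z₀) with P(z) = 4, Q'(z) = 4*z^3 + 364*z:
  Res(f, 3*sqrt(10)*I) = (4)/(12*sqrt(10)*I) = -sqrt(10)*I/30
  Res(f, 2*sqrt(23)*I) = (4)/(-8*sqrt(23)*I) = sqrt(23)*I/46

Sum of residues: I*(-sqrt(10)/30 + sqrt(23)/46)
∫_{-∞}^{∞} f(x) dx = 2πi · (I*(-sqrt(10)/30 + sqrt(23)/46)) = pi*(-15*sqrt(23) + 23*sqrt(10))/345

Final answer: pi*(-15*sqrt(23) + 23*sqrt(10))/345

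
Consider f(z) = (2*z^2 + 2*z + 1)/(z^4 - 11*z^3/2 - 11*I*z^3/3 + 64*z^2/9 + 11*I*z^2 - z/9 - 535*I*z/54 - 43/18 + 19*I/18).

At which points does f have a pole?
The singularities of f are the zeros of the denominator. Factoring,
  z^4 - 11*z^3/2 - 11*I*z^3/3 + 64*z^2/9 + 11*I*z^2 - z/9 - 535*I*z/54 - 43/18 + 19*I/18 = (z - 3 - 3*I)*(z - I/3)*(z - 1 - 2*I/3)*(z - 3/2 + I/3)
so the candidates are z = 3 + 3*I, z = I/3, z = 1 + 2*I/3, z = 3/2 - I/3.

Check the numerator P(z) = 2*z^2 + 2*z + 1 at each one:
  P(3 + 3*I) = 7 + 42*I ≠ 0, so z = 3 + 3*I is a (simple) pole.
  P(I/3) = 7/9 + 2*I/3 ≠ 0, so z = I/3 is a (simple) pole.
  P(1 + 2*I/3) = 37/9 + 4*I ≠ 0, so z = 1 + 2*I/3 is a (simple) pole.
  P(3/2 - I/3) = 149/18 - 8*I/3 ≠ 0, so z = 3/2 - I/3 is a (simple) pole.

Poles of f: {I/3, 1 + 2*I/3, 3/2 - I/3, 3 + 3*I}

Final answer: {I/3, 1 + 2*I/3, 3/2 - I/3, 3 + 3*I}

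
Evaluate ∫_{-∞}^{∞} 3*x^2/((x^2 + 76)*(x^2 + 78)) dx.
Let f(z) = 3*z^2/((z^2 + 76)*(z^2 + 78)). The denominator has no real zeros and deg Q - deg P = 2 ≥ 2, so the integral of f over the upper semicircle |z| = R tends to 0 as R → ∞. Closing the contour in the upper half-plane,
  ∫_{-∞}^{∞} f(x) dx = 2πi · Σ Res(f, z_k)  over the poles with Im z_k > 0.

Zeros of the denominator: z^2 + 78 = 0 gives z = ±sqrt(78)*I; z^2 + 76 = 0 gives z = ±2*sqrt(19)*I.
Upper half-plane: z = 2*sqrt(19)*I, z = sqrt(78)*I (simple).

Each pole is a simple zero of Q(z) = z^4 + 154*z^2 + 5928, so Res(f, z₀) = P(z₀)/Q'(z₀) with P(z) = 3*z^2, Q'(z) = 4*z^3 + 308*z:
  Res(f, 2*sqrt(19)*I) = (-228)/(8*sqrt(19)*I) = 3*sqrt(19)*I/2
  Res(f, sqrt(78)*I) = (-234)/(-4*sqrt(78)*I) = -3*sqrt(78)*I/4

Sum of residues: 3*I*(-sqrt(78) + 2*sqrt(19))/4
∫_{-∞}^{∞} f(x) dx = 2πi · (3*I*(-sqrt(78) + 2*sqrt(19))/4) = 3*pi*(-2*sqrt(19) + sqrt(78))/2

Final answer: 3*pi*(-2*sqrt(19) + sqrt(78))/2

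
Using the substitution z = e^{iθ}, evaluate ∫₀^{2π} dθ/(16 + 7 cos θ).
2*sqrt(23)*pi/69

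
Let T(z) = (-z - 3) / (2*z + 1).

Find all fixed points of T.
{-1/2 - sqrt(5)*I/2, -1/2 + sqrt(5)*I/2}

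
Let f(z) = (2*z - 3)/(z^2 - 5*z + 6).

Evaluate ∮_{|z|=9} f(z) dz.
By the residue theorem, ∮_C f(z) dz = 2πi · (sum of the residues of f at the poles inside |z| = 9).

The denominator factors as (z - 3)*(z - 2), so the singularities of f are simple poles at z = 3, z = 2.
  |3|² = 9 < 81 = 9², so this pole is inside the contour.
  |2|² = 4 < 81 = 9², so this pole is inside the contour.

With P(z) = 2*z - 3 and Q(z) = z^2 - 5*z + 6, each pole is simple, so Res(f, z₀) = P(z₀)/Q'(z₀) with Q'(z) = 2*z - 5.
  Res(f, 3) = P(3)/Q'(3) = (3)/(1) = 3
  Res(f, 2) = P(2)/Q'(2) = (1)/(-1) = -1

Sum of residues inside C: 2
∮_C f(z) dz = 2πi · (2) = 4*I*pi

Final answer: 4*I*pi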